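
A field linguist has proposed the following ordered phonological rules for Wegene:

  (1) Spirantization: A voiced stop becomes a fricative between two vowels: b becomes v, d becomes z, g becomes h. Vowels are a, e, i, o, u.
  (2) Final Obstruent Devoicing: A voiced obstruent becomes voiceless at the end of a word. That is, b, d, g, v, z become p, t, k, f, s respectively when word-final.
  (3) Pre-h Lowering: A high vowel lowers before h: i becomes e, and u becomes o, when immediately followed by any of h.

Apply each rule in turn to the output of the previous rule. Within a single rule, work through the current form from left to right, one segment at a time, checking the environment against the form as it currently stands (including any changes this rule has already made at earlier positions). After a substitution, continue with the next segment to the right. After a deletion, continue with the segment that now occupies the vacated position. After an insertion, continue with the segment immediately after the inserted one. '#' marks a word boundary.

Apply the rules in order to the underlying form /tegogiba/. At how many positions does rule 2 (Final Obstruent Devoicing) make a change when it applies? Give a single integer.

0

(1) Spirantization: [tegogiba] → [tehohiva]
(2) Final Obstruent Devoicing: no change — [tehohiva]
(3) Pre-h Lowering: no change — [tehohiva]
Rule 2 changed 0 position(s).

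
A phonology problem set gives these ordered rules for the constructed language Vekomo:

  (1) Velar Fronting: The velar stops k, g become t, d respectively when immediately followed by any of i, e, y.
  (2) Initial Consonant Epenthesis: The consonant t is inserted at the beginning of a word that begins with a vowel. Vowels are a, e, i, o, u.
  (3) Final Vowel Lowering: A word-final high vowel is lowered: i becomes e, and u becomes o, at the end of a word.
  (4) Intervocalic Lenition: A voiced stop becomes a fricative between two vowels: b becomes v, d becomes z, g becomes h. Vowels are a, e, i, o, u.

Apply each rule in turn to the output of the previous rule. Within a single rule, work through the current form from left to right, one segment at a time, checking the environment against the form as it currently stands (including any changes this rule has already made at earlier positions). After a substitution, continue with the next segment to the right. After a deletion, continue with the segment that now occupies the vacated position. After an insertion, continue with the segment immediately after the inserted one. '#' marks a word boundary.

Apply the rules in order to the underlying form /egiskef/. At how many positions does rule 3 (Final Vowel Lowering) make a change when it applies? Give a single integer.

0

(1) Velar Fronting: [egiskef] → [edistef]
(2) Initial Consonant Epenthesis: [edistef] → [tedistef]
(3) Final Vowel Lowering: no change — [tedistef]
(4) Intervocalic Lenition: [tedistef] → [tezistef]
Rule 3 changed 0 position(s).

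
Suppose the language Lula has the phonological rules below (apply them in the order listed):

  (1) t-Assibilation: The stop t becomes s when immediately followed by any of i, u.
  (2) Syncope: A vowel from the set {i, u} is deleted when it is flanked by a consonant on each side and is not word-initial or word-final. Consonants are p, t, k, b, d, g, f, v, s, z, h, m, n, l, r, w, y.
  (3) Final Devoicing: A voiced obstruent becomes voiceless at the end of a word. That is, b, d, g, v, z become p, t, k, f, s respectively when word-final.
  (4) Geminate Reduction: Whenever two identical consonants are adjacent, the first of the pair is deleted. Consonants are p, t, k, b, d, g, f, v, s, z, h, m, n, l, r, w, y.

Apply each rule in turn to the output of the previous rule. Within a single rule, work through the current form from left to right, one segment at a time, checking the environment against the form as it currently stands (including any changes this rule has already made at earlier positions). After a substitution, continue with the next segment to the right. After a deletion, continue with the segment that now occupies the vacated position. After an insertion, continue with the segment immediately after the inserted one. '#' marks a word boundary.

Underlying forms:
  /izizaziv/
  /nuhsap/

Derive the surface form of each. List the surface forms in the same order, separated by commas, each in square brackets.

/izizaziv/:
  (1) t-Assibilation: no change — [izizaziv]
  (2) Syncope: [izizaziv] → [izzazv]
  (3) Final Devoicing: [izzazv] → [izzazf]
  (4) Geminate Reduction: [izzazf] → [izazf]
/nuhsap/:
  (1) t-Assibilation: no change — [nuhsap]
  (2) Syncope: [nuhsap] → [nhsap]
  (3) Final Devoicing: no change — [nhsap]
  (4) Geminate Reduction: no change — [nhsap]

[izazf], [nhsap]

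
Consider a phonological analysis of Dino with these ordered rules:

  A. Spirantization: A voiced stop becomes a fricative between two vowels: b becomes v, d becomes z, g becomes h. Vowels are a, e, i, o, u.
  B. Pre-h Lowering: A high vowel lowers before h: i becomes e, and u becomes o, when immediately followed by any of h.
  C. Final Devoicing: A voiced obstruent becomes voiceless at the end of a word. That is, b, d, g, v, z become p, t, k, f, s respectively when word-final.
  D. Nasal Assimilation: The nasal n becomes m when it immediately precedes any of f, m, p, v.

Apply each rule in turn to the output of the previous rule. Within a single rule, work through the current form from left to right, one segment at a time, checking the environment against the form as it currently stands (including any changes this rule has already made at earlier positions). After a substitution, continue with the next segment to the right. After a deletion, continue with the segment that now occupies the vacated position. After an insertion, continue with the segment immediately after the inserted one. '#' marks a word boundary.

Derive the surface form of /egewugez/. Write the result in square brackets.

[ehewohes]

A Spirantization: [egewugez] → [ehewuhez]
B Pre-h Lowering: [ehewuhez] → [ehewohez]
C Final Devoicing: [ehewohez] → [ehewohes]
D Nasal Assimilation: no change — [ehewohes]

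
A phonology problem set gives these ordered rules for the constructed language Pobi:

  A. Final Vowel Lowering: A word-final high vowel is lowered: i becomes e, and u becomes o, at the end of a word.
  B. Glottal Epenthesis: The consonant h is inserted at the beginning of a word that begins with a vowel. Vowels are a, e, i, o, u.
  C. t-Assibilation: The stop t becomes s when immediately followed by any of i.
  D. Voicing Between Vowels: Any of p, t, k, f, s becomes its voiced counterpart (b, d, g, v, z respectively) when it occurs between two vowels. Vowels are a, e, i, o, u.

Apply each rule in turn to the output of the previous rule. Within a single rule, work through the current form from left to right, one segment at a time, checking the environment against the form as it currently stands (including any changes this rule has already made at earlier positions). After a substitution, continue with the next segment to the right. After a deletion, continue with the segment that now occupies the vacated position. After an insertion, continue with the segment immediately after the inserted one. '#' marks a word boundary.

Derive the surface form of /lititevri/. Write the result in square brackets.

A Final Vowel Lowering: [lititevri] → [lititevre]
B Glottal Epenthesis: no change — [lititevre]
C t-Assibilation: [lititevre] → [lisitevre]
D Voicing Between Vowels: [lisitevre] → [lizidevre]

[lizidevre]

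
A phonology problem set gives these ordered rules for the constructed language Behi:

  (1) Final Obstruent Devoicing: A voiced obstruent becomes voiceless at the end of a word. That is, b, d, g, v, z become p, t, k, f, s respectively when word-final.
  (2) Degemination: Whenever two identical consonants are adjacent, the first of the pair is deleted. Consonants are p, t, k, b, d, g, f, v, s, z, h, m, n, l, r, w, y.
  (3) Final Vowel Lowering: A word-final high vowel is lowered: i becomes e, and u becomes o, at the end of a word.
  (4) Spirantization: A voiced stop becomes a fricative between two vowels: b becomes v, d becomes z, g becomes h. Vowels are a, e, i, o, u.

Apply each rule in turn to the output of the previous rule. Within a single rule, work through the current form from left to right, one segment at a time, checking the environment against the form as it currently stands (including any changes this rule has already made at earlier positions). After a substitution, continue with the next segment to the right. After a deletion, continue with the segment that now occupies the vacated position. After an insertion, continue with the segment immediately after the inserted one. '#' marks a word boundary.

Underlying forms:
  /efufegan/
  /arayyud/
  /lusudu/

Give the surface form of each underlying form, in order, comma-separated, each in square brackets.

[efufehan], [arayut], [lusuzo]

/efufegan/:
  (1) Final Obstruent Devoicing: no change — [efufegan]
  (2) Degemination: no change — [efufegan]
  (3) Final Vowel Lowering: no change — [efufegan]
  (4) Spirantization: [efufegan] → [efufehan]
/arayyud/:
  (1) Final Obstruent Devoicing: [arayyud] → [arayyut]
  (2) Degemination: [arayyut] → [arayut]
  (3) Final Vowel Lowering: no change — [arayut]
  (4) Spirantization: no change — [arayut]
/lusudu/:
  (1) Final Obstruent Devoicing: no change — [lusudu]
  (2) Degemination: no change — [lusudu]
  (3) Final Vowel Lowering: [lusudu] → [lusudo]
  (4) Spirantization: [lusudo] → [lusuzo]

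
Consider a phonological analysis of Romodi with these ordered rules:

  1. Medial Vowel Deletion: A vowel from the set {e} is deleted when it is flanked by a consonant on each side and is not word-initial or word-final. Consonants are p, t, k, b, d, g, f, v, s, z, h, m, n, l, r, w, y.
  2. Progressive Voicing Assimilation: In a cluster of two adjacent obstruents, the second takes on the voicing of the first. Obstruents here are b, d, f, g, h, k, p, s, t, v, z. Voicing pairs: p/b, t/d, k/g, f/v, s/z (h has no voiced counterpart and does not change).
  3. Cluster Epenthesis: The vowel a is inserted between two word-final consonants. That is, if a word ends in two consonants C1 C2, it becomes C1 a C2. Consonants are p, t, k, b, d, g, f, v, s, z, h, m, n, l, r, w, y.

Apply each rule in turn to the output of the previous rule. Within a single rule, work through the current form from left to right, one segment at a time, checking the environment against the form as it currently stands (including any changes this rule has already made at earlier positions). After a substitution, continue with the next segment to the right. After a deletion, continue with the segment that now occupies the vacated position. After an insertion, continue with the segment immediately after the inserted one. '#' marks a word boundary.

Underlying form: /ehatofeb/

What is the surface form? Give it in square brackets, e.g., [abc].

[ehatofap]

1 Medial Vowel Deletion: [ehatofeb] → [ehatofb]
2 Progressive Voicing Assimilation: [ehatofb] → [ehatofp]
3 Cluster Epenthesis: [ehatofp] → [ehatofap]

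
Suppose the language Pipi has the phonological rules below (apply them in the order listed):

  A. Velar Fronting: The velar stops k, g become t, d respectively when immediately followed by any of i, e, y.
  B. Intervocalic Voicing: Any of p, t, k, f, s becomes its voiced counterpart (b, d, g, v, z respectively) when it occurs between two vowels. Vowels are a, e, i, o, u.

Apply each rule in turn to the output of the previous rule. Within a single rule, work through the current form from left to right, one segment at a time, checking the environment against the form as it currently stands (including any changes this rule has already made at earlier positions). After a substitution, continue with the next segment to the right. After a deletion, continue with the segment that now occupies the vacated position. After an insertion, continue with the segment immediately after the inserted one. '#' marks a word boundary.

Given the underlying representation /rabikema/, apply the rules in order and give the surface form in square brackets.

A Velar Fronting: [rabikema] → [rabitema]
B Intervocalic Voicing: [rabitema] → [rabidema]

[rabidema]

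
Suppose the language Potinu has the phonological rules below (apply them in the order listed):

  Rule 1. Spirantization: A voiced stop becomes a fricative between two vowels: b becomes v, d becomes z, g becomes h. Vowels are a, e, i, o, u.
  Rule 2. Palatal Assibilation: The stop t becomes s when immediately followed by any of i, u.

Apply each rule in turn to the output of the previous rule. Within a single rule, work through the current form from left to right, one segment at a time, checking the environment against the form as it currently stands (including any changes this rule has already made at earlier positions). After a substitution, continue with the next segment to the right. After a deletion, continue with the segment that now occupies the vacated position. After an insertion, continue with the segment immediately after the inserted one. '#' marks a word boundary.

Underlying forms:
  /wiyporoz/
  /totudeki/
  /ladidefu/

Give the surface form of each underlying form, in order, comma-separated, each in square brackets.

[wiyporoz], [tosuzeki], [lazizefu]

/wiyporoz/:
  Rule 1 Spirantization: no change — [wiyporoz]
  Rule 2 Palatal Assibilation: no change — [wiyporoz]
/totudeki/:
  Rule 1 Spirantization: [totudeki] → [totuzeki]
  Rule 2 Palatal Assibilation: [totuzeki] → [tosuzeki]
/ladidefu/:
  Rule 1 Spirantization: [ladidefu] → [lazizefu]
  Rule 2 Palatal Assibilation: no change — [lazizefu]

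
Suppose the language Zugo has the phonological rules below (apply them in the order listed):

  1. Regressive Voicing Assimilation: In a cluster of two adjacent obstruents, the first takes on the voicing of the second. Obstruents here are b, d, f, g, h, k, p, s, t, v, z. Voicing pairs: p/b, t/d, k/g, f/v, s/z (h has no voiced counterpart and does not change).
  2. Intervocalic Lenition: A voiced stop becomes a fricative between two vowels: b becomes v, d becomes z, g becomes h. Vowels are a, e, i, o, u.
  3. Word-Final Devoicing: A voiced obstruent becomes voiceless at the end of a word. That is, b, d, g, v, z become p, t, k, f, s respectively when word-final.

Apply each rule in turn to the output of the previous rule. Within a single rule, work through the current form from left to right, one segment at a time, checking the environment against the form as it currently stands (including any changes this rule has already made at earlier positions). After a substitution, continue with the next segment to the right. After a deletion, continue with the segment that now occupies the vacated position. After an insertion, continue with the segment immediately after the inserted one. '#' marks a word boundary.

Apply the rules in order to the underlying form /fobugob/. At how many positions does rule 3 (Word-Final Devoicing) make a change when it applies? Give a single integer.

1 Regressive Voicing Assimilation: no change — [fobugob]
2 Intervocalic Lenition: [fobugob] → [fovuhob]
3 Word-Final Devoicing: [fovuhob] → [fovuhop]
Rule 3 changed 1 position(s).

1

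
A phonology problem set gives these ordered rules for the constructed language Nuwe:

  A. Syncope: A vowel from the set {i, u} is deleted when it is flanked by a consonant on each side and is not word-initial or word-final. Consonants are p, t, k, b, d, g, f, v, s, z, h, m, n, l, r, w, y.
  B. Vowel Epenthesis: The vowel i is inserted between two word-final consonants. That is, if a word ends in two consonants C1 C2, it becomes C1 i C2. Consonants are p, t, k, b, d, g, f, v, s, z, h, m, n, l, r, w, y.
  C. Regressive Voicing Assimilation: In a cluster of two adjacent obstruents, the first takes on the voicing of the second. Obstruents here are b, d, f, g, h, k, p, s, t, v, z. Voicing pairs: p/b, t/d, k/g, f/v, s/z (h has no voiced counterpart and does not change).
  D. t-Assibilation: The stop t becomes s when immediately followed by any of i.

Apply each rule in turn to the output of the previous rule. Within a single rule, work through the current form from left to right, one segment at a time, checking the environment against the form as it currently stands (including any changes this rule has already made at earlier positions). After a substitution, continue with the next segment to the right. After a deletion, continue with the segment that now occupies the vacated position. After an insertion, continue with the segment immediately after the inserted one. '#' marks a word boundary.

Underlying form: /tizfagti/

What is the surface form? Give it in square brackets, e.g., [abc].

A Syncope: [tizfagti] → [tzfagti]
B Vowel Epenthesis: no change — [tzfagti]
C Regressive Voicing Assimilation: [tzfagti] → [dsfakti]
D t-Assibilation: [dsfakti] → [dsfaksi]

[dsfaksi]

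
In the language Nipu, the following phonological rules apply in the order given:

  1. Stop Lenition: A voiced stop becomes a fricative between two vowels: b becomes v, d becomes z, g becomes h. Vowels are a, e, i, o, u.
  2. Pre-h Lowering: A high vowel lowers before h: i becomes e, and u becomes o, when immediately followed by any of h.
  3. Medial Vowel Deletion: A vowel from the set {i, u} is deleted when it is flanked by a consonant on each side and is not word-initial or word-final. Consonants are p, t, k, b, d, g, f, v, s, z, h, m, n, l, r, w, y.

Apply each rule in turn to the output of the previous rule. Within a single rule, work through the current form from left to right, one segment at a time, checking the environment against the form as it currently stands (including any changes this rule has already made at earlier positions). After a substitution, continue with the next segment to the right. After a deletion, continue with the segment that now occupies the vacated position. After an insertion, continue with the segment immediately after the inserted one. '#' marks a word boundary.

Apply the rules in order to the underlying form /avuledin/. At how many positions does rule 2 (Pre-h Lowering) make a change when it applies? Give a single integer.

1 Stop Lenition: [avuledin] → [avulezin]
2 Pre-h Lowering: no change — [avulezin]
3 Medial Vowel Deletion: [avulezin] → [avlezn]
Rule 2 changed 0 position(s).

0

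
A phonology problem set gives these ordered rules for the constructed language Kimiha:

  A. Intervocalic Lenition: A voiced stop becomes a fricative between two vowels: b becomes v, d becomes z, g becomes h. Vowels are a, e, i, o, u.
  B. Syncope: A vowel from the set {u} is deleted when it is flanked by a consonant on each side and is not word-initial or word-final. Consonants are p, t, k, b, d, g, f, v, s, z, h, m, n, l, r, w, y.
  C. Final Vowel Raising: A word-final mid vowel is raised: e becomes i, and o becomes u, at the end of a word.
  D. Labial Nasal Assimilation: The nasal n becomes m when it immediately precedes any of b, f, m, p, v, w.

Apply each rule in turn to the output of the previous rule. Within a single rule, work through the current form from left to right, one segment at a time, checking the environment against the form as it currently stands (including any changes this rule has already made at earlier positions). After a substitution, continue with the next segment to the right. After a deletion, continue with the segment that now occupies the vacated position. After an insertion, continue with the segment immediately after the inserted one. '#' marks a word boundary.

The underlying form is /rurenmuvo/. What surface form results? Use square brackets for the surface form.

A Intervocalic Lenition: no change — [rurenmuvo]
B Syncope: [rurenmuvo] → [rrenmvo]
C Final Vowel Raising: [rrenmvo] → [rrenmvu]
D Labial Nasal Assimilation: [rrenmvu] → [rremmvu]

[rremmvu]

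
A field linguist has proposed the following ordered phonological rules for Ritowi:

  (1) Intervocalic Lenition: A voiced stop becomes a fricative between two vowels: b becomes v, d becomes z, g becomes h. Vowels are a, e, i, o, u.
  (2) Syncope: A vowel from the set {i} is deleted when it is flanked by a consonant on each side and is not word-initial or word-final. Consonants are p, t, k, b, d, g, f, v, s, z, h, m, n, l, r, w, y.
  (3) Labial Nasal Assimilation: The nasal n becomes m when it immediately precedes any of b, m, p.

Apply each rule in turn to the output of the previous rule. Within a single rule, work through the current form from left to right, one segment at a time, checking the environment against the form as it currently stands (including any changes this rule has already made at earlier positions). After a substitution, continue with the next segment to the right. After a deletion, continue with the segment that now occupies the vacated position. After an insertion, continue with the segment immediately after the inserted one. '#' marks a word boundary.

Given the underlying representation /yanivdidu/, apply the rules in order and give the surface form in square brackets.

(1) Intervocalic Lenition: [yanivdidu] → [yanivdizu]
(2) Syncope: [yanivdizu] → [yanvdzu]
(3) Labial Nasal Assimilation: no change — [yanvdzu]

[yanvdzu]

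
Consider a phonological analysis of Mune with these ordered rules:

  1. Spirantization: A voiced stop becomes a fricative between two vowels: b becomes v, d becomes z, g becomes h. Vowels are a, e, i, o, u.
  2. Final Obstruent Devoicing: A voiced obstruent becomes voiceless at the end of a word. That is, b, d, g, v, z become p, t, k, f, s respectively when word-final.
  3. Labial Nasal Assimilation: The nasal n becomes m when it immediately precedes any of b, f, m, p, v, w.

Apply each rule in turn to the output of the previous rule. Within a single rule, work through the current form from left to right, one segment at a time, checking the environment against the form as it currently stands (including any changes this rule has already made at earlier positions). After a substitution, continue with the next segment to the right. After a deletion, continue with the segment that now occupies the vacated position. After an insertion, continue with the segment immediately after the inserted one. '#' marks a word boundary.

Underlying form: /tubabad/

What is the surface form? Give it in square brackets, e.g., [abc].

1 Spirantization: [tubabad] → [tuvavad]
2 Final Obstruent Devoicing: [tuvavad] → [tuvavat]
3 Labial Nasal Assimilation: no change — [tuvavat]

[tuvavat]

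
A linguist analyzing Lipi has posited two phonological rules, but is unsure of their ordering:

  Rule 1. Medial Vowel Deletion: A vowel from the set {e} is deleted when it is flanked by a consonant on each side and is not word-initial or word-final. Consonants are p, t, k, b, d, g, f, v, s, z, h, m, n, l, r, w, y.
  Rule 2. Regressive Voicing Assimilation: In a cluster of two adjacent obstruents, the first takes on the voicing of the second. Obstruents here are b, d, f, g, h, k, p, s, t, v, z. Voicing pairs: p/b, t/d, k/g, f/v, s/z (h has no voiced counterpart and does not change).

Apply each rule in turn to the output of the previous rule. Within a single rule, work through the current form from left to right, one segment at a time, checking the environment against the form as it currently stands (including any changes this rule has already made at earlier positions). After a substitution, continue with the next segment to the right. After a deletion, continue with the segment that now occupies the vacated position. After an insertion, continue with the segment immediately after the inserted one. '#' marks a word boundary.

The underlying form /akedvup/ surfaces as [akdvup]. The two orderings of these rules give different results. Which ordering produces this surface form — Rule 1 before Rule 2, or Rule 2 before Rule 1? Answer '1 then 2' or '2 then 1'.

Order 1 then 2:
  1 Medial Vowel Deletion: [akedvup] → [akdvup]
  2 Regressive Voicing Assimilation: [akdvup] → [agdvup]
  result: [agdvup]
Order 2 then 1:
  2 Regressive Voicing Assimilation: no change — [akedvup]
  1 Medial Vowel Deletion: [akedvup] → [akdvup]
  result: [akdvup]

2 then 1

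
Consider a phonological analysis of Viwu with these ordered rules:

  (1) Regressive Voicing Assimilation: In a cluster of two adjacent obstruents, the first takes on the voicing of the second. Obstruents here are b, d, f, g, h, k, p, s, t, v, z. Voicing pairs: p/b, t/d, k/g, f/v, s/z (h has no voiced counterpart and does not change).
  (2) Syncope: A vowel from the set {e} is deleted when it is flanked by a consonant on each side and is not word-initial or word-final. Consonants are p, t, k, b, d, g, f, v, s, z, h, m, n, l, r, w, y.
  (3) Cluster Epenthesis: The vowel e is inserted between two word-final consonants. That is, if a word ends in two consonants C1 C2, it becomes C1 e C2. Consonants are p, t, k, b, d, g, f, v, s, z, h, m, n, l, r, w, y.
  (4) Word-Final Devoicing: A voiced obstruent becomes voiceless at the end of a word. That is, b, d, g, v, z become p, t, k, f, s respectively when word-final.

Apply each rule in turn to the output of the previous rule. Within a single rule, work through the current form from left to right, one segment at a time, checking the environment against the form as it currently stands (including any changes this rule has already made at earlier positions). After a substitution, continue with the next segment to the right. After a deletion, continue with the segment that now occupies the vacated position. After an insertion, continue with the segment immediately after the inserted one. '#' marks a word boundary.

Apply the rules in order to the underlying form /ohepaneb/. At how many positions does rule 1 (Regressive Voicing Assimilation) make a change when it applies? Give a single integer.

(1) Regressive Voicing Assimilation: no change — [ohepaneb]
(2) Syncope: [ohepaneb] → [ohpanb]
(3) Cluster Epenthesis: [ohpanb] → [ohpaneb]
(4) Word-Final Devoicing: [ohpaneb] → [ohpanep]
Rule 1 changed 0 position(s).

0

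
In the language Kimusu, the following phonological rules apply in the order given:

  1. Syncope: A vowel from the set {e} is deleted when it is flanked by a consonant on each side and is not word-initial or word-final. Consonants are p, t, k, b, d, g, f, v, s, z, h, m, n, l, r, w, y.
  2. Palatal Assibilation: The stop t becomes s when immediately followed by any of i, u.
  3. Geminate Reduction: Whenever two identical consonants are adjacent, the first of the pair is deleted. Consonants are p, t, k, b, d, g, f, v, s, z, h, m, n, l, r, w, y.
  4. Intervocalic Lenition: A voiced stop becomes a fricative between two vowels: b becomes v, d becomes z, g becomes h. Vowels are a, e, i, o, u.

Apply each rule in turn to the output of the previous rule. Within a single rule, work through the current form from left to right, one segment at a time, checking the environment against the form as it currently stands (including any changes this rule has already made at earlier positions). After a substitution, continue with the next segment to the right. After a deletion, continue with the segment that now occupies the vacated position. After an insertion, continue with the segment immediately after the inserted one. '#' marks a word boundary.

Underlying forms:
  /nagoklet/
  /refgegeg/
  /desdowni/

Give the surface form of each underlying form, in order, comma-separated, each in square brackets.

/nagoklet/:
  1 Syncope: [nagoklet] → [nagoklt]
  2 Palatal Assibilation: no change — [nagoklt]
  3 Geminate Reduction: no change — [nagoklt]
  4 Intervocalic Lenition: [nagoklt] → [nahoklt]
/refgegeg/:
  1 Syncope: [refgegeg] → [rfggg]
  2 Palatal Assibilation: no change — [rfggg]
  3 Geminate Reduction: [rfggg] → [rfg]
  4 Intervocalic Lenition: no change — [rfg]
/desdowni/:
  1 Syncope: [desdowni] → [dsdowni]
  2 Palatal Assibilation: no change — [dsdowni]
  3 Geminate Reduction: no change — [dsdowni]
  4 Intervocalic Lenition: no change — [dsdowni]

[nahoklt], [rfg], [dsdowni]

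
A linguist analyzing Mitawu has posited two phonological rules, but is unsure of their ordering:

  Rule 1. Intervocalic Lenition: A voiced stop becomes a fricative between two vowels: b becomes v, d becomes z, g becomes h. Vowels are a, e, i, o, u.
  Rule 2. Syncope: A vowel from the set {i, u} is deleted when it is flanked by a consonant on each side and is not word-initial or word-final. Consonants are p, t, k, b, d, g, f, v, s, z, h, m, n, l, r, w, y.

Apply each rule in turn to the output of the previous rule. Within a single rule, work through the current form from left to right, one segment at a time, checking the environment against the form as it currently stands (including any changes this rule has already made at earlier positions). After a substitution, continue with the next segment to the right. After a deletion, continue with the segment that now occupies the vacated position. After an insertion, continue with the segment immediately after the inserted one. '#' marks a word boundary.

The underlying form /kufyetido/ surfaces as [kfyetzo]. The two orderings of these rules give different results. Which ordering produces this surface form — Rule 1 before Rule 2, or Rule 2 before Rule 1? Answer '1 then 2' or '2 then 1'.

1 then 2

Order 1 then 2:
  1 Intervocalic Lenition: [kufyetido] → [kufyetizo]
  2 Syncope: [kufyetizo] → [kfyetzo]
  result: [kfyetzo]
Order 2 then 1:
  2 Syncope: [kufyetido] → [kfyetdo]
  1 Intervocalic Lenition: no change — [kfyetdo]
  result: [kfyetdo]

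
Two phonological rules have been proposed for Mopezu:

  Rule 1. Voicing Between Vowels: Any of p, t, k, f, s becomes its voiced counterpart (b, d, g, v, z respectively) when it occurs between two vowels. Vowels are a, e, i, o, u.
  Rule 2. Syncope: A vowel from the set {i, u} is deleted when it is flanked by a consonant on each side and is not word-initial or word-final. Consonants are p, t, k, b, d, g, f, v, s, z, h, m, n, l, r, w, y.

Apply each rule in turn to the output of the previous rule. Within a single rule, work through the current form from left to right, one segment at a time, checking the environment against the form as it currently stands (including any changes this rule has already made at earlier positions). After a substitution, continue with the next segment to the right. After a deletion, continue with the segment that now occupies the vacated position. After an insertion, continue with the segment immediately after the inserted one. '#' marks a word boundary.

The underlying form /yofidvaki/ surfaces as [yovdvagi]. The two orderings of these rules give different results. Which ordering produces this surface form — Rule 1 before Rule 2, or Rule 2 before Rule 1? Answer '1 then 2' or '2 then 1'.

Order 1 then 2:
  1 Voicing Between Vowels: [yofidvaki] → [yovidvagi]
  2 Syncope: [yovidvagi] → [yovdvagi]
  result: [yovdvagi]
Order 2 then 1:
  2 Syncope: [yofidvaki] → [yofdvaki]
  1 Voicing Between Vowels: [yofdvaki] → [yofdvagi]
  result: [yofdvagi]

1 then 2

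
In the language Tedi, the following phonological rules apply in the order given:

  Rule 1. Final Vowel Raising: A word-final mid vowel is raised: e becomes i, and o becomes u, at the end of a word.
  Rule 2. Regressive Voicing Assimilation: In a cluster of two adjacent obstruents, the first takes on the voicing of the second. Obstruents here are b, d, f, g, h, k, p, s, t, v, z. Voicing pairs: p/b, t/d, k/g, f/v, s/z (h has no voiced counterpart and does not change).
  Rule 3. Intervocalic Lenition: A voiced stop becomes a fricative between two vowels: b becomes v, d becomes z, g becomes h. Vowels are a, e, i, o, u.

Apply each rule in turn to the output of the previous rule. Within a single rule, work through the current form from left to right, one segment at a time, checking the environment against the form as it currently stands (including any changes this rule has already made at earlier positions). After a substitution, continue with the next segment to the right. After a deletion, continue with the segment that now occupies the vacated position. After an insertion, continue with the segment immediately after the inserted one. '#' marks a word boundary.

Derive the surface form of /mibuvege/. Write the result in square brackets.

Rule 1 Final Vowel Raising: [mibuvege] → [mibuvegi]
Rule 2 Regressive Voicing Assimilation: no change — [mibuvegi]
Rule 3 Intervocalic Lenition: [mibuvegi] → [mivuvehi]

[mivuvehi]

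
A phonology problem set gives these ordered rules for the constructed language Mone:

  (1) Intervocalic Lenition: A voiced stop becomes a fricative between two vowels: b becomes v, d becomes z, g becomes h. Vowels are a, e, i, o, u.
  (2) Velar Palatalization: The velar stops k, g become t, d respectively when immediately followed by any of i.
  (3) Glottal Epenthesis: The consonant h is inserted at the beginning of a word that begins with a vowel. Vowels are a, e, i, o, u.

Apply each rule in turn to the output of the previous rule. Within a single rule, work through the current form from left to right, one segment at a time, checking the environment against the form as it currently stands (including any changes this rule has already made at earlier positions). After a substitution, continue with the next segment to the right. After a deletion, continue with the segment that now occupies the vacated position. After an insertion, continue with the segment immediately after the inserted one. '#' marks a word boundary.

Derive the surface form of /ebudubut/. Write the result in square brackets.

[hevuzuvut]

(1) Intervocalic Lenition: [ebudubut] → [evuzuvut]
(2) Velar Palatalization: no change — [evuzuvut]
(3) Glottal Epenthesis: [evuzuvut] → [hevuzuvut]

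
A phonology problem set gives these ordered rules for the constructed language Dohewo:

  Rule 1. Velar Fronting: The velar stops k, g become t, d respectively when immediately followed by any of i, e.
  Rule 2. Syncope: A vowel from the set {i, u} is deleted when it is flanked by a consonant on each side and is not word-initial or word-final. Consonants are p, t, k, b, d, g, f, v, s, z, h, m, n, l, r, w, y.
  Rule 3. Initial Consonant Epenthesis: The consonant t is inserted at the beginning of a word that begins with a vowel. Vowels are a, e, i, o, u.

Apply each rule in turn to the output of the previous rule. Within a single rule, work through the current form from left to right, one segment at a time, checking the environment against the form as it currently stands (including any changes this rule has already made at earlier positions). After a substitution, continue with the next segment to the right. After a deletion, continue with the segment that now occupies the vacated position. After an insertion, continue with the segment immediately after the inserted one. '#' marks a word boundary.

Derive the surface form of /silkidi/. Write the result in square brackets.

[sltdi]

Rule 1 Velar Fronting: [silkidi] → [siltidi]
Rule 2 Syncope: [siltidi] → [sltdi]
Rule 3 Initial Consonant Epenthesis: no change — [sltdi]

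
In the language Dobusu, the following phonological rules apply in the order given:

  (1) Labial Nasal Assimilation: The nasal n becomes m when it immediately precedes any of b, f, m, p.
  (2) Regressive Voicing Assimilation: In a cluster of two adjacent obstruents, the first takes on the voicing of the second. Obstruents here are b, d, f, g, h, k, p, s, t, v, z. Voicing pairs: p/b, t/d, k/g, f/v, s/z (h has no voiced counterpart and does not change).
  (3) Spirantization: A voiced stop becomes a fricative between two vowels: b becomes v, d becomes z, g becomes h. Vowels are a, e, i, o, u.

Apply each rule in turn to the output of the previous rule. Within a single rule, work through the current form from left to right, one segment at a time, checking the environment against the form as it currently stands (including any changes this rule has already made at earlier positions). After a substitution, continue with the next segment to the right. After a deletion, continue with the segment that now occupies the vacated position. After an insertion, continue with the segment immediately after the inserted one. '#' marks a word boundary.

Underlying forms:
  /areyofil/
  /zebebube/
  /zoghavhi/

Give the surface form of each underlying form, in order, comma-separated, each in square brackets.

[areyofil], [zevevuve], [zokhafhi]

/areyofil/:
  (1) Labial Nasal Assimilation: no change — [areyofil]
  (2) Regressive Voicing Assimilation: no change — [areyofil]
  (3) Spirantization: no change — [areyofil]
/zebebube/:
  (1) Labial Nasal Assimilation: no change — [zebebube]
  (2) Regressive Voicing Assimilation: no change — [zebebube]
  (3) Spirantization: [zebebube] → [zevevuve]
/zoghavhi/:
  (1) Labial Nasal Assimilation: no change — [zoghavhi]
  (2) Regressive Voicing Assimilation: [zoghavhi] → [zokhafhi]
  (3) Spirantization: no change — [zokhafhi]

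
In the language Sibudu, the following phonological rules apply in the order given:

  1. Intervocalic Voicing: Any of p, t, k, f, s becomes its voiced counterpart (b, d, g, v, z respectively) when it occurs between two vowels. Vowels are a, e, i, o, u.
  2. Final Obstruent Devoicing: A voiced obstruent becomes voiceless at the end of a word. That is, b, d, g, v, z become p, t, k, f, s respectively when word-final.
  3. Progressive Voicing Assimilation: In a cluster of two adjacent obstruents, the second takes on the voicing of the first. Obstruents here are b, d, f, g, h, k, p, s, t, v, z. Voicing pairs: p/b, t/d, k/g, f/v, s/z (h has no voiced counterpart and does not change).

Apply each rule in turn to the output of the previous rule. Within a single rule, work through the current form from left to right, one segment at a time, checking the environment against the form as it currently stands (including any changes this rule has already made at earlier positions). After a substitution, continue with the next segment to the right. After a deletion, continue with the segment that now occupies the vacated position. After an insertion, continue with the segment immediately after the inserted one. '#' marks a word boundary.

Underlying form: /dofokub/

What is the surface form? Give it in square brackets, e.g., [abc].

[dovogup]

1 Intervocalic Voicing: [dofokub] → [dovogub]
2 Final Obstruent Devoicing: [dovogub] → [dovogup]
3 Progressive Voicing Assimilation: no change — [dovogup]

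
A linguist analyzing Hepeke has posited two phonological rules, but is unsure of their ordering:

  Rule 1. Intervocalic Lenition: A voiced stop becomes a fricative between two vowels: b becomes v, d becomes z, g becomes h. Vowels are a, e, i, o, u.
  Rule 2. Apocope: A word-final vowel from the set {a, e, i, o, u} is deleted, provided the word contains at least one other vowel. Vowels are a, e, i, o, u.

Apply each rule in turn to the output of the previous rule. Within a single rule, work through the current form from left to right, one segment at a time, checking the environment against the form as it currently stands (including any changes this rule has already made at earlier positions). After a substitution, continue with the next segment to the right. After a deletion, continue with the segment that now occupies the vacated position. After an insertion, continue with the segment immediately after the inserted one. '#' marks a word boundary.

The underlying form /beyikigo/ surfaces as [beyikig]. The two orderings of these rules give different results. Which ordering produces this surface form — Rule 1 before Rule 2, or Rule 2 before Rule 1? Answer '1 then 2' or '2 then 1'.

Order 1 then 2:
  1 Intervocalic Lenition: [beyikigo] → [beyikiho]
  2 Apocope: [beyikiho] → [beyikih]
  result: [beyikih]
Order 2 then 1:
  2 Apocope: [beyikigo] → [beyikig]
  1 Intervocalic Lenition: no change — [beyikig]
  result: [beyikig]

2 then 1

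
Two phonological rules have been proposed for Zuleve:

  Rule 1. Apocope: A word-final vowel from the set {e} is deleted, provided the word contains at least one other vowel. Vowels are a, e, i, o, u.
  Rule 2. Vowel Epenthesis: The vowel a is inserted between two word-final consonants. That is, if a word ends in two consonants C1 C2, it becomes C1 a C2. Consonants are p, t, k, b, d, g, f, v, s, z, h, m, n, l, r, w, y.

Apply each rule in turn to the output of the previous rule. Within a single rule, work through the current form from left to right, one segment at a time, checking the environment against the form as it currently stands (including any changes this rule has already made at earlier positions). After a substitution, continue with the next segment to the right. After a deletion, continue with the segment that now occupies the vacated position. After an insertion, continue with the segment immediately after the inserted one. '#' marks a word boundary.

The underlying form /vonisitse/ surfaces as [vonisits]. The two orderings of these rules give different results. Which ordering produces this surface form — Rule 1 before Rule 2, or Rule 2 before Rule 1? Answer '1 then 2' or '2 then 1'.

Order 1 then 2:
  1 Apocope: [vonisitse] → [vonisits]
  2 Vowel Epenthesis: [vonisits] → [vonisitas]
  result: [vonisitas]
Order 2 then 1:
  2 Vowel Epenthesis: no change — [vonisitse]
  1 Apocope: [vonisitse] → [vonisits]
  result: [vonisits]

2 then 1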